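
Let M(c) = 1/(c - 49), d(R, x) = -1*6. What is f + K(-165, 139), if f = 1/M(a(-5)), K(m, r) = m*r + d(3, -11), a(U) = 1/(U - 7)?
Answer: -275881/12 ≈ -22990.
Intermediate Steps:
a(U) = 1/(-7 + U)
d(R, x) = -6
M(c) = 1/(-49 + c)
K(m, r) = -6 + m*r (K(m, r) = m*r - 6 = -6 + m*r)
f = -589/12 (f = 1/(1/(-49 + 1/(-7 - 5))) = 1/(1/(-49 + 1/(-12))) = 1/(1/(-49 - 1/12)) = 1/(1/(-589/12)) = 1/(-12/589) = -589/12 ≈ -49.083)
f + K(-165, 139) = -589/12 + (-6 - 165*139) = -589/12 + (-6 - 22935) = -589/12 - 22941 = -275881/12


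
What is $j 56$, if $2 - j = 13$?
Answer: $-616$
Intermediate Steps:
$j = -11$ ($j = 2 - 13 = -11$)
$j 56 = \left(-11\right) 56 = -616$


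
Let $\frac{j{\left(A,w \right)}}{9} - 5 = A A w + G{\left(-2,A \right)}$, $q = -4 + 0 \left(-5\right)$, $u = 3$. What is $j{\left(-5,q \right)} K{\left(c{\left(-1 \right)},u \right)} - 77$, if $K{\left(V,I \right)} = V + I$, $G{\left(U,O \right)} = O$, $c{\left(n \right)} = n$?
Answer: $-1877$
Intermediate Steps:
$q = -4$ ($q = -4 + 0 = -4$)
$j{\left(A,w \right)} = 45 + 9 A + 9 w A^{2}$ ($j{\left(A,w \right)} = 45 + 9 \left(A A w + A\right) = 45 + 9 \left(A^{2} w + A\right) = 45 + 9 \left(w A^{2} + A\right) = 45 + 9 \left(A + w A^{2}\right) = 45 + \left(9 A + 9 w A^{2}\right) = 45 + 9 A + 9 w A^{2}$)
$K{\left(V,I \right)} = I + V$
$j{\left(-5,q \right)} K{\left(c{\left(-1 \right)},u \right)} - 77 = \left(45 + 9 \left(-5\right) + 9 \left(-4\right) \left(-5\right)^{2}\right) \left(3 - 1\right) - 77 = \left(45 - 45 + 9 \left(-4\right) 25\right) 2 - 77 = \left(45 - 45 - 900\right) 2 - 77 = \left(-900\right) 2 - 77 = -1800 - 77 = -1877$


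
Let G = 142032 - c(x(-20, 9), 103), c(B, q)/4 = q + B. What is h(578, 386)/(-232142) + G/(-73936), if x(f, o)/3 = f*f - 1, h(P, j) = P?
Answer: -993974661/536364091 ≈ -1.8532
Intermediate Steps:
x(f, o) = -3 + 3*f² (x(f, o) = 3*(f*f - 1) = 3*(f² - 1) = 3*(-1 + f²) = -3 + 3*f²)
c(B, q) = 4*B + 4*q (c(B, q) = 4*(q + B) = 4*(B + q) = 4*B + 4*q)
G = 136832 (G = 142032 - (4*(-3 + 3*(-20)²) + 4*103) = 142032 - (4*(-3 + 3*400) + 412) = 142032 - (4*(-3 + 1200) + 412) = 142032 - (4*1197 + 412) = 142032 - (4788 + 412) = 142032 - 1*5200 = 142032 - 5200 = 136832)
h(578, 386)/(-232142) + G/(-73936) = 578/(-232142) + 136832/(-73936) = 578*(-1/232142) + 136832*(-1/73936) = -289/116071 - 8552/4621 = -993974661/536364091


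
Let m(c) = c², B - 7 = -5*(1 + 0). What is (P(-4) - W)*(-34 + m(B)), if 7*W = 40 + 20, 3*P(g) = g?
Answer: 2080/7 ≈ 297.14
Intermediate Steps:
B = 2 (B = 7 - 5*(1 + 0) = 7 - 5*1 = 7 - 5 = 2)
P(g) = g/3
W = 60/7 (W = (40 + 20)/7 = (⅐)*60 = 60/7 ≈ 8.5714)
(P(-4) - W)*(-34 + m(B)) = ((⅓)*(-4) - 1*60/7)*(-34 + 2²) = (-4/3 - 60/7)*(-34 + 4) = -208/21*(-30) = 2080/7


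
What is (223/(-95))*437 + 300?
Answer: -3629/5 ≈ -725.80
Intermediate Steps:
(223/(-95))*437 + 300 = (223*(-1/95))*437 + 300 = -223/95*437 + 300 = -5129/5 + 300 = -3629/5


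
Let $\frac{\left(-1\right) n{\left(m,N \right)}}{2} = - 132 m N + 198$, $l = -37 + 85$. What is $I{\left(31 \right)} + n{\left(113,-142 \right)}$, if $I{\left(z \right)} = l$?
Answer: $-4236492$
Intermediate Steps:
$l = 48$
$n{\left(m,N \right)} = -396 + 264 N m$ ($n{\left(m,N \right)} = - 2 \left(- 132 m N + 198\right) = - 2 \left(- 132 N m + 198\right) = - 2 \left(198 - 132 N m\right) = -396 + 264 N m$)
$I{\left(z \right)} = 48$
$I{\left(31 \right)} + n{\left(113,-142 \right)} = 48 + \left(-396 + 264 \left(-142\right) 113\right) = 48 - 4236540 = -4236492$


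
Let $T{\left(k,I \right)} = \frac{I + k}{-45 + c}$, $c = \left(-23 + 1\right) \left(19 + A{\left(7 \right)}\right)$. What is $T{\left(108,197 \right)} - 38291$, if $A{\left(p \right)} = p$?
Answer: $- \frac{23625852}{617} \approx -38292.0$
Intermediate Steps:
$c = -572$ ($c = \left(-23 + 1\right) \left(19 + 7\right) = \left(-22\right) 26 = -572$)
$T{\left(k,I \right)} = - \frac{I}{617} - \frac{k}{617}$ ($T{\left(k,I \right)} = \frac{I + k}{-45 - 572} = \frac{I + k}{-617} = \left(I + k\right) \left(- \frac{1}{617}\right) = - \frac{I}{617} - \frac{k}{617}$)
$T{\left(108,197 \right)} - 38291 = \left(\left(- \frac{1}{617}\right) 197 - \frac{108}{617}\right) - 38291 = \left(- \frac{197}{617} - \frac{108}{617}\right) - 38291 = - \frac{305}{617} - 38291 = - \frac{23625852}{617}$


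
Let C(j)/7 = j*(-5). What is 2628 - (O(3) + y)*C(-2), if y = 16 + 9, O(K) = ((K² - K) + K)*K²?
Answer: -4792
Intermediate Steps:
C(j) = -35*j (C(j) = 7*(j*(-5)) = 7*(-5*j) = -35*j)
O(K) = K⁴ (O(K) = K²*K² = K⁴)
y = 25
2628 - (O(3) + y)*C(-2) = 2628 - (3⁴ + 25)*(-35*(-2)) = 2628 - (81 + 25)*70 = 2628 - 106*70 = 2628 - 1*7420 = 2628 - 7420 = -4792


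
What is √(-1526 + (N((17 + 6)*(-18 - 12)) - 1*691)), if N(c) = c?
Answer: 3*I*√323 ≈ 53.917*I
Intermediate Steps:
√(-1526 + (N((17 + 6)*(-18 - 12)) - 1*691)) = √(-1526 + ((17 + 6)*(-18 - 12) - 1*691)) = √(-1526 + (23*(-30) - 691)) = √(-1526 + (-690 - 691)) = √(-1526 - 1381) = √(-2907) = 3*I*√323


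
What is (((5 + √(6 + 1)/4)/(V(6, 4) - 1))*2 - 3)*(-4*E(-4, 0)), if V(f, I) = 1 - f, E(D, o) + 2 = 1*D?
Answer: -112 - 2*√7 ≈ -117.29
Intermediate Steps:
E(D, o) = -2 + D (E(D, o) = -2 + 1*D = -2 + D)
(((5 + √(6 + 1)/4)/(V(6, 4) - 1))*2 - 3)*(-4*E(-4, 0)) = (((5 + √(6 + 1)/4)/((1 - 1*6) - 1))*2 - 3)*(-4*(-2 - 4)) = (((5 + √7*(¼))/((1 - 6) - 1))*2 - 3)*(-4*(-6)) = (((5 + √7/4)/(-5 - 1))*2 - 3)*24 = (((5 + √7/4)/(-6))*2 - 3)*24 = (((5 + √7/4)*(-⅙))*2 - 3)*24 = ((-⅚ - √7/24)*2 - 3)*24 = ((-5/3 - √7/12) - 3)*24 = (-14/3 - √7/12)*24 = -112 - 2*√7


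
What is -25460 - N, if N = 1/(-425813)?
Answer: -10841198979/425813 ≈ -25460.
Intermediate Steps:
N = -1/425813 ≈ -2.3484e-6
-25460 - N = -25460 - 1*(-1/425813) = -25460 + 1/425813 = -10841198979/425813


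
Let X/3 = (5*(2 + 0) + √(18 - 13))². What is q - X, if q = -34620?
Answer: -34935 - 60*√5 ≈ -35069.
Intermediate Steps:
X = 3*(10 + √5)² (X = 3*(5*(2 + 0) + √(18 - 13))² = 3*(5*2 + √5)² = 3*(10 + √5)² ≈ 449.16)
q - X = -34620 - (315 + 60*√5) = -34620 + (-315 - 60*√5) = -34935 - 60*√5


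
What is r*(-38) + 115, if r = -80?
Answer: 3155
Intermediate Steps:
r*(-38) + 115 = -80*(-38) + 115 = 3040 + 115 = 3155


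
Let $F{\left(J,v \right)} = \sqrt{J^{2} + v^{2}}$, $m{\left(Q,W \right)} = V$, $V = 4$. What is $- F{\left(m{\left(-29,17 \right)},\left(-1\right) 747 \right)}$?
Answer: $- 5 \sqrt{22321} \approx -747.01$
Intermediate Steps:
$m{\left(Q,W \right)} = 4$
$- F{\left(m{\left(-29,17 \right)},\left(-1\right) 747 \right)} = - \sqrt{4^{2} + \left(\left(-1\right) 747\right)^{2}} = - \sqrt{16 + \left(-747\right)^{2}} = - \sqrt{16 + 558009} = - \sqrt{558025} = - 5 \sqrt{22321}$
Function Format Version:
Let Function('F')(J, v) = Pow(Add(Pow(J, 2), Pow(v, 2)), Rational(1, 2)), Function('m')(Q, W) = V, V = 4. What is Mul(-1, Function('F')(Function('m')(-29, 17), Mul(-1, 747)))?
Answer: Mul(-5, Pow(22321, Rational(1, 2))) ≈ -747.01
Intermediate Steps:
Function('m')(Q, W) = 4
Mul(-1, Function('F')(Function('m')(-29, 17), Mul(-1, 747))) = Mul(-1, Pow(Add(Pow(4, 2), Pow(Mul(-1, 747), 2)), Rational(1, 2))) = Mul(-1, Pow(Add(16, Pow(-747, 2)), Rational(1, 2))) = Mul(-1, Pow(Add(16, 558009), Rational(1, 2))) = Mul(-1, Pow(558025, Rational(1, 2))) = Mul(-1, Mul(5, Pow(22321, Rational(1, 2)))) = Mul(-5, Pow(22321, Rational(1, 2)))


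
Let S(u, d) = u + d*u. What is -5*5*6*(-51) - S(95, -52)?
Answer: 12495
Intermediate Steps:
-5*5*6*(-51) - S(95, -52) = -5*5*6*(-51) - 95*(1 - 52) = -150*(-51) - 95*(-51) = -5*(-1530) - 1*(-4845) = 7650 + 4845 = 12495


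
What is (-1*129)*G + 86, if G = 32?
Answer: -4042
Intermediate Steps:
(-1*129)*G + 86 = -1*129*32 + 86 = -129*32 + 86 = -4128 + 86 = -4042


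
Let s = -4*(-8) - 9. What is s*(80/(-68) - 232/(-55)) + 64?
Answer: 125252/935 ≈ 133.96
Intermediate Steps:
s = 23 (s = 32 - 9 = 23)
s*(80/(-68) - 232/(-55)) + 64 = 23*(80/(-68) - 232/(-55)) + 64 = 23*(80*(-1/68) - 232*(-1/55)) + 64 = 23*(-20/17 + 232/55) + 64 = 23*(2844/935) + 64 = 65412/935 + 64 = 125252/935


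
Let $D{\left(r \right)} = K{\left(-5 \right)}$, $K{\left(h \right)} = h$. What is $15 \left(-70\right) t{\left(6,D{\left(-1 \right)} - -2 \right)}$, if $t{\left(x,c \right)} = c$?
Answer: $3150$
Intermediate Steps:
$D{\left(r \right)} = -5$
$15 \left(-70\right) t{\left(6,D{\left(-1 \right)} - -2 \right)} = 15 \left(-70\right) \left(-5 - -2\right) = - 1050 \left(-5 + 2\right) = \left(-1050\right) \left(-3\right) = 3150$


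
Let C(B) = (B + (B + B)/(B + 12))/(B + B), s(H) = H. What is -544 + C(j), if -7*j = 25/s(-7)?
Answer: -666233/1226 ≈ -543.42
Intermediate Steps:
j = 25/49 (j = -25/(7*(-7)) = -25*(-1)/(7*7) = -⅐*(-25/7) = 25/49 ≈ 0.51020)
C(B) = (B + 2*B/(12 + B))/(2*B) (C(B) = (B + (2*B)/(12 + B))/((2*B)) = (B + 2*B/(12 + B))*(1/(2*B)) = (B + 2*B/(12 + B))/(2*B))
-544 + C(j) = -544 + (14 + 25/49)/(2*(12 + 25/49)) = -544 + (½)*(711/49)/(613/49) = -544 + (½)*(49/613)*(711/49) = -544 + 711/1226 = -666233/1226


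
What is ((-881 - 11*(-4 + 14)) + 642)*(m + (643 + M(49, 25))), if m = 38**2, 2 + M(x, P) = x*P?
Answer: -1155190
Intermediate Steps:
M(x, P) = -2 + P*x (M(x, P) = -2 + x*P = -2 + P*x)
m = 1444
((-881 - 11*(-4 + 14)) + 642)*(m + (643 + M(49, 25))) = ((-881 - 11*(-4 + 14)) + 642)*(1444 + (643 + (-2 + 25*49))) = ((-881 - 11*10) + 642)*(1444 + (643 + (-2 + 1225))) = ((-881 - 1*110) + 642)*(1444 + (643 + 1223)) = ((-881 - 110) + 642)*(1444 + 1866) = (-991 + 642)*3310 = -349*3310 = -1155190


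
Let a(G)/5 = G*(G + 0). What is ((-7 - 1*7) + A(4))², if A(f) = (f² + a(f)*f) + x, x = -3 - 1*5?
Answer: 98596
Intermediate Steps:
x = -8 (x = -3 - 5 = -8)
a(G) = 5*G² (a(G) = 5*(G*(G + 0)) = 5*(G*G) = 5*G²)
A(f) = -8 + f² + 5*f³ (A(f) = (f² + (5*f²)*f) - 8 = (f² + 5*f³) - 8 = -8 + f² + 5*f³)
((-7 - 1*7) + A(4))² = ((-7 - 1*7) + (-8 + 4² + 5*4³))² = ((-7 - 7) + (-8 + 16 + 5*64))² = (-14 + (-8 + 16 + 320))² = (-14 + 328)² = 314² = 98596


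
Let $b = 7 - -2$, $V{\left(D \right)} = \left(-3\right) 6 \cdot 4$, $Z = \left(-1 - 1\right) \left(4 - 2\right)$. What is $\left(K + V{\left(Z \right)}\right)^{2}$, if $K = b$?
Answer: $3969$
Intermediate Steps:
$Z = -4$ ($Z = \left(-2\right) 2 = -4$)
$V{\left(D \right)} = -72$ ($V{\left(D \right)} = \left(-18\right) 4 = -72$)
$b = 9$ ($b = 7 + 2 = 9$)
$K = 9$
$\left(K + V{\left(Z \right)}\right)^{2} = \left(9 - 72\right)^{2} = \left(-63\right)^{2} = 3969$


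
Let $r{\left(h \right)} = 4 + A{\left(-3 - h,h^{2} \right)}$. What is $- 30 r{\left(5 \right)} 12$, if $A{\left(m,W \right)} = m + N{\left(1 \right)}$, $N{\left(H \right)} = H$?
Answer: $1080$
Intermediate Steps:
$A{\left(m,W \right)} = 1 + m$ ($A{\left(m,W \right)} = m + 1 = 1 + m$)
$r{\left(h \right)} = 2 - h$ ($r{\left(h \right)} = 4 + \left(1 - \left(3 + h\right)\right) = 4 - \left(2 + h\right) = 2 - h$)
$- 30 r{\left(5 \right)} 12 = - 30 \left(2 - 5\right) 12 = \left(-30\right) \left(-3\right) 12 = 90 \cdot 12 = 1080$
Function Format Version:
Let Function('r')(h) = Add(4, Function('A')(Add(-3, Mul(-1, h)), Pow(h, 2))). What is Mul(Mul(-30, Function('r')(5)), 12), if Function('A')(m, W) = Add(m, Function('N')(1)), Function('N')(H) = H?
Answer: 1080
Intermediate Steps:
Function('A')(m, W) = Add(1, m) (Function('A')(m, W) = Add(m, 1) = Add(1, m))
Function('r')(h) = Add(2, Mul(-1, h)) (Function('r')(h) = Add(4, Add(1, Add(-3, Mul(-1, h)))) = Add(4, Add(-2, Mul(-1, h))) = Add(2, Mul(-1, h)))
Mul(Mul(-30, Function('r')(5)), 12) = Mul(Mul(-30, Add(2, Mul(-1, 5))), 12) = Mul(Mul(-30, Add(2, -5)), 12) = Mul(Mul(-30, -3), 12) = Mul(90, 12) = 1080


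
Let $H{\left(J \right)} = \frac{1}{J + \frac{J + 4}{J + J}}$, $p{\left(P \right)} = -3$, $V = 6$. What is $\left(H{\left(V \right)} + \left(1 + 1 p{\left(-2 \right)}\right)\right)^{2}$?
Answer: $\frac{5776}{1681} \approx 3.4361$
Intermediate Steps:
$H{\left(J \right)} = \frac{1}{J + \frac{4 + J}{2 J}}$
$\left(H{\left(V \right)} + \left(1 + 1 p{\left(-2 \right)}\right)\right)^{2} = \left(2 \cdot 6 \frac{1}{4 + 6 + 2 \cdot 6^{2}} + \left(1 + 1 \left(-3\right)\right)\right)^{2} = \left(2 \cdot 6 \frac{1}{4 + 6 + 2 \cdot 36} + \left(1 - 3\right)\right)^{2} = \left(2 \cdot 6 \frac{1}{4 + 6 + 72} - 2\right)^{2} = \left(2 \cdot 6 \cdot \frac{1}{82} - 2\right)^{2} = \left(\frac{6}{41} - 2\right)^{2} = \left(- \frac{76}{41}\right)^{2} = \frac{5776}{1681}$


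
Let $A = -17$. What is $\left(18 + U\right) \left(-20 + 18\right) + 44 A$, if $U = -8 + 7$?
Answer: $-782$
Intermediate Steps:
$U = -1$
$\left(18 + U\right) \left(-20 + 18\right) + 44 A = \left(18 - 1\right) \left(-20 + 18\right) + 44 \left(-17\right) = 17 \left(-2\right) - 748 = -34 - 748 = -782$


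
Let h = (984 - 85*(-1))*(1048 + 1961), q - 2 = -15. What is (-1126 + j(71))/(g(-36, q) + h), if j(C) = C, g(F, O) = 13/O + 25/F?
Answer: -7596/23159659 ≈ -0.00032798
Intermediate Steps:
q = -13 (q = 2 - 15 = -13)
h = 3216621 (h = (984 + 85)*3009 = 1069*3009 = 3216621)
(-1126 + j(71))/(g(-36, q) + h) = (-1126 + 71)/((13/(-13) + 25/(-36)) + 3216621) = -1055/((13*(-1/13) + 25*(-1/36)) + 3216621) = -1055/((-1 - 25/36) + 3216621) = -1055/(-61/36 + 3216621) = -1055/115798295/36 = -1055*36/115798295 = -7596/23159659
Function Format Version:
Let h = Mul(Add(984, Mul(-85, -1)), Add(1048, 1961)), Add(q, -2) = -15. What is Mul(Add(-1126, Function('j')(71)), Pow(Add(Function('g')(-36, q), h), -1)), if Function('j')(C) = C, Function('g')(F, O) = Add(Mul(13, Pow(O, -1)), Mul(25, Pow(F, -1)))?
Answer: Rational(-7596, 23159659) ≈ -0.00032798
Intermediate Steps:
q = -13 (q = Add(2, -15) = -13)
h = 3216621 (h = Mul(Add(984, 85), 3009) = Mul(1069, 3009) = 3216621)
Mul(Add(-1126, Function('j')(71)), Pow(Add(Function('g')(-36, q), h), -1)) = Mul(Add(-1126, 71), Pow(Add(Add(Mul(13, Pow(-13, -1)), Mul(25, Pow(-36, -1))), 3216621), -1)) = Mul(-1055, Pow(Add(Add(Mul(13, Rational(-1, 13)), Mul(25, Rational(-1, 36))), 3216621), -1)) = Mul(-1055, Pow(Add(Add(-1, Rational(-25, 36)), 3216621), -1)) = Mul(-1055, Pow(Add(Rational(-61, 36), 3216621), -1)) = Mul(-1055, Pow(Rational(115798295, 36), -1)) = Mul(-1055, Rational(36, 115798295)) = Rational(-7596, 23159659)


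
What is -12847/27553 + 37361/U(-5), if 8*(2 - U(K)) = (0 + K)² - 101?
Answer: 2058519785/633719 ≈ 3248.3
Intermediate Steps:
U(K) = 117/8 - K²/8 (U(K) = 2 - ((0 + K)² - 101)/8 = 2 - (K² - 101)/8 = 2 - (-101 + K²)/8 = 2 + (101/8 - K²/8) = 117/8 - K²/8)
-12847/27553 + 37361/U(-5) = -12847/27553 + 37361/(117/8 - ⅛*(-5)²) = -12847*1/27553 + 37361/(117/8 - ⅛*25) = -12847/27553 + 37361/(117/8 - 25/8) = -12847/27553 + 37361/(23/2) = -12847/27553 + 37361*(2/23) = -12847/27553 + 74722/23 = 2058519785/633719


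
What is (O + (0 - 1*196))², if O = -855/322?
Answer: 4091777089/103684 ≈ 39464.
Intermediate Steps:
O = -855/322 (O = -855*1/322 = -855/322 ≈ -2.6553)
(O + (0 - 1*196))² = (-855/322 + (0 - 1*196))² = (-855/322 + (0 - 196))² = (-855/322 - 196)² = (-63967/322)² = 4091777089/103684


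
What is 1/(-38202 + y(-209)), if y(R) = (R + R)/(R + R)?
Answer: -1/38201 ≈ -2.6177e-5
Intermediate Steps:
y(R) = 1 (y(R) = (2*R)/((2*R)) = (2*R)*(1/(2*R)) = 1)
1/(-38202 + y(-209)) = 1/(-38202 + 1) = 1/(-38201) = -1/38201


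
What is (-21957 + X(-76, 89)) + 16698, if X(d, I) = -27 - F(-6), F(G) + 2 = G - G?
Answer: -5284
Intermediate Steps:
F(G) = -2 (F(G) = -2 + (G - G) = -2 + 0 = -2)
X(d, I) = -25 (X(d, I) = -27 - 1*(-2) = -27 + 2 = -25)
(-21957 + X(-76, 89)) + 16698 = (-21957 - 25) + 16698 = -21982 + 16698 = -5284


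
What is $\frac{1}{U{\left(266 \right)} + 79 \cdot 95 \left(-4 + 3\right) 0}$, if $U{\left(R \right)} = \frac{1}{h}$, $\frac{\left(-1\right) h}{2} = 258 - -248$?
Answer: $-1012$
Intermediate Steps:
$h = -1012$ ($h = - 2 \left(258 - -248\right) = - 2 \left(258 + 248\right) = \left(-2\right) 506 = -1012$)
$U{\left(R \right)} = - \frac{1}{1012}$ ($U{\left(R \right)} = \frac{1}{-1012} = - \frac{1}{1012}$)
$\frac{1}{U{\left(266 \right)} + 79 \cdot 95 \left(-4 + 3\right) 0} = \frac{1}{- \frac{1}{1012} + 79 \cdot 95 \left(-4 + 3\right) 0} = \frac{1}{- \frac{1}{1012} + 7505 \left(\left(-1\right) 0\right)} = \frac{1}{- \frac{1}{1012} + 7505 \cdot 0} = \frac{1}{- \frac{1}{1012} + 0} = \frac{1}{- \frac{1}{1012}} = -1012$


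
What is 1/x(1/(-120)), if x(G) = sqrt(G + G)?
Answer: -2*I*sqrt(15) ≈ -7.746*I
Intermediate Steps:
x(G) = sqrt(2)*sqrt(G) (x(G) = sqrt(2*G) = sqrt(2)*sqrt(G))
1/x(1/(-120)) = 1/(sqrt(2)*sqrt(1/(-120))) = 1/(sqrt(2)*sqrt(-1/120)) = 1/(sqrt(2)*(I*sqrt(30)/60)) = 1/(I*sqrt(15)/30) = -2*I*sqrt(15)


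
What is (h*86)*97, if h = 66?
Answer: 550572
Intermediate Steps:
(h*86)*97 = (66*86)*97 = 5676*97 = 550572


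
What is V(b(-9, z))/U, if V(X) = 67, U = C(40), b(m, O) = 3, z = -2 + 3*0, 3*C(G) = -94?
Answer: -201/94 ≈ -2.1383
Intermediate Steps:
C(G) = -94/3 (C(G) = (⅓)*(-94) = -94/3)
z = -2 (z = -2 + 0 = -2)
U = -94/3 ≈ -31.333
V(b(-9, z))/U = 67/(-94/3) = 67*(-3/94) = -201/94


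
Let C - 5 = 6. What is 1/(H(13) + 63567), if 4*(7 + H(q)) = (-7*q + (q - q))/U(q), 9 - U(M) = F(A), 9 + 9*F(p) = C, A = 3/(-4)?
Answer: 316/20084141 ≈ 1.5734e-5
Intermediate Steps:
C = 11 (C = 5 + 6 = 11)
A = -¾ (A = 3*(-¼) = -¾ ≈ -0.75000)
F(p) = 2/9 (F(p) = -1 + (⅑)*11 = -1 + 11/9 = 2/9)
U(M) = 79/9 (U(M) = 9 - 1*2/9 = 9 - 2/9 = 79/9)
H(q) = -7 - 63*q/316 (H(q) = -7 + ((-7*q + (q - q))/(79/9))/4 = -7 + ((-7*q + 0)*(9/79))/4 = -7 + (-7*q*(9/79))/4 = -7 + (-63*q/79)/4 = -7 - 63*q/316)
1/(H(13) + 63567) = 1/((-7 - 63/316*13) + 63567) = 1/((-7 - 819/316) + 63567) = 1/(-3031/316 + 63567) = 1/(20084141/316) = 316/20084141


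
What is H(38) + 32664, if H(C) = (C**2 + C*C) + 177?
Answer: 35729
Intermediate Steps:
H(C) = 177 + 2*C**2 (H(C) = (C**2 + C**2) + 177 = 2*C**2 + 177 = 177 + 2*C**2)
H(38) + 32664 = (177 + 2*38**2) + 32664 = (177 + 2*1444) + 32664 = (177 + 2888) + 32664 = 3065 + 32664 = 35729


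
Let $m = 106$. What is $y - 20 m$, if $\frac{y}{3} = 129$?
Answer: $-1733$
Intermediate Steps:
$y = 387$ ($y = 3 \cdot 129 = 387$)
$y - 20 m = 387 - 2120 = -1733$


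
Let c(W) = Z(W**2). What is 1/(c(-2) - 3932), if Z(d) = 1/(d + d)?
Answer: -8/31455 ≈ -0.00025433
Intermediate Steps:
Z(d) = 1/(2*d)
c(W) = 1/(2*W**2) (c(W) = 1/(2*(W**2)) = 1/(2*W**2))
1/(c(-2) - 3932) = 1/((1/2)/(-2)**2 - 3932) = 1/((1/2)*(1/4) - 3932) = 1/(1/8 - 3932) = 1/(-31455/8) = -8/31455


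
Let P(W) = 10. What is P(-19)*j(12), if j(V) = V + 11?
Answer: 230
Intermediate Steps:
j(V) = 11 + V
P(-19)*j(12) = 10*(11 + 12) = 10*23 = 230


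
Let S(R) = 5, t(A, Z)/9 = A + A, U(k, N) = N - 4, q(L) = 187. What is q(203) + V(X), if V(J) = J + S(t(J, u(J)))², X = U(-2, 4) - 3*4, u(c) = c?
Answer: 200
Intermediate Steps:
U(k, N) = -4 + N
t(A, Z) = 18*A (t(A, Z) = 9*(A + A) = 9*(2*A) = 18*A)
X = -12 (X = (-4 + 4) - 3*4 = 0 - 12 = -12)
V(J) = 25 + J (V(J) = J + 5² = J + 25 = 25 + J)
q(203) + V(X) = 187 + (25 - 12) = 187 + 13 = 200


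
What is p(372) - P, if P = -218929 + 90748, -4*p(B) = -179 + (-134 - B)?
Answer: 513409/4 ≈ 1.2835e+5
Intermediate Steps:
p(B) = 313/4 + B/4 (p(B) = -(-179 + (-134 - B))/4 = -(-313 - B)/4 = 313/4 + B/4)
P = -128181
p(372) - P = (313/4 + (¼)*372) - 1*(-128181) = (313/4 + 93) + 128181 = 685/4 + 128181 = 513409/4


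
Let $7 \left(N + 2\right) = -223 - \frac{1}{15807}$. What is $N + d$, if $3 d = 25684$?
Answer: $\frac{44931272}{5269} \approx 8527.5$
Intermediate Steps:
$N = - \frac{535180}{15807}$ ($N = -2 + \frac{-223 - \frac{1}{15807}}{7} = -2 + \frac{1}{7} \left(- \frac{3524962}{15807}\right) = -2 - \frac{503566}{15807} = - \frac{535180}{15807} \approx -33.857$)
$d = \frac{25684}{3}$ ($d = \frac{1}{3} \cdot 25684 = \frac{25684}{3} \approx 8561.3$)
$N + d = - \frac{535180}{15807} + \frac{25684}{3} = \frac{44931272}{5269}$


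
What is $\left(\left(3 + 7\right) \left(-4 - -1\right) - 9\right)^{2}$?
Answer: $1521$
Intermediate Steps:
$\left(\left(3 + 7\right) \left(-4 - -1\right) - 9\right)^{2} = \left(10 \left(-4 + 1\right) - 9\right)^{2} = \left(10 \left(-3\right) - 9\right)^{2} = \left(-30 - 9\right)^{2} = \left(-39\right)^{2} = 1521$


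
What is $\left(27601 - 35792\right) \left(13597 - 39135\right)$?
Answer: $209181758$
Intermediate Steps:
$\left(27601 - 35792\right) \left(13597 - 39135\right) = \left(-8191\right) \left(-25538\right) = 209181758$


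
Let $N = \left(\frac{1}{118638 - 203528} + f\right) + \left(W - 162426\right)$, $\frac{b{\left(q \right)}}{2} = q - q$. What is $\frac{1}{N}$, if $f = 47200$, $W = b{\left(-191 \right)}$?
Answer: $- \frac{84890}{9781535141} \approx -8.6786 \cdot 10^{-6}$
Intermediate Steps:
$b{\left(q \right)} = 0$ ($b{\left(q \right)} = 2 \left(q - q\right) = 2 \cdot 0 = 0$)
$W = 0$
$N = - \frac{9781535141}{84890}$ ($N = \left(\frac{1}{118638 - 203528} + 47200\right) + \left(0 - 162426\right) = \left(\frac{1}{-84890} + 47200\right) - 162426 = \left(- \frac{1}{84890} + 47200\right) - 162426 = \frac{4006807999}{84890} - 162426 = - \frac{9781535141}{84890} \approx -1.1523 \cdot 10^{5}$)
$\frac{1}{N} = \frac{1}{- \frac{9781535141}{84890}} = - \frac{84890}{9781535141}$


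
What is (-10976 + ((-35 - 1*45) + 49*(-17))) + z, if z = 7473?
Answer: -4416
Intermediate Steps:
(-10976 + ((-35 - 1*45) + 49*(-17))) + z = (-10976 + ((-35 - 1*45) + 49*(-17))) + 7473 = (-10976 + ((-35 - 45) - 833)) + 7473 = (-10976 + (-80 - 833)) + 7473 = (-10976 - 913) + 7473 = -11889 + 7473 = -4416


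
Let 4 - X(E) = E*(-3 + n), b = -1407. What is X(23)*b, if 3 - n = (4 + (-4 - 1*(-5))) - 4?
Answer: -37989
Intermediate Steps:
n = 2 (n = 3 - ((4 + (-4 - 1*(-5))) - 4) = 3 - ((4 + (-4 + 5)) - 4) = 3 - ((4 + 1) - 4) = 3 - (5 - 4) = 3 - 1*1 = 3 - 1 = 2)
X(E) = 4 + E (X(E) = 4 - E*(-3 + 2) = 4 - E*(-1) = 4 - (-1)*E = 4 + E)
X(23)*b = (4 + 23)*(-1407) = 27*(-1407) = -37989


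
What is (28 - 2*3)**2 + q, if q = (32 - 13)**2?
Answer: 845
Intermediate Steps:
q = 361 (q = 19**2 = 361)
(28 - 2*3)**2 + q = (28 - 2*3)**2 + 361 = (28 - 6)**2 + 361 = 22**2 + 361 = 484 + 361 = 845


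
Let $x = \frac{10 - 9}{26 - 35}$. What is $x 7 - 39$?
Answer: $- \frac{358}{9} \approx -39.778$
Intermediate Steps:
$x = - \frac{1}{9}$ ($x = 1 \frac{1}{-9} = 1 \left(- \frac{1}{9}\right) = - \frac{1}{9} \approx -0.11111$)
$x 7 - 39 = \left(- \frac{1}{9}\right) 7 - 39 = - \frac{7}{9} - 39 = - \frac{358}{9}$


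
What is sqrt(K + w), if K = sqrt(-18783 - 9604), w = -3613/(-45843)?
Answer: sqrt(165630759 + 2101580649*I*sqrt(28387))/45843 ≈ 9.1805 + 9.1762*I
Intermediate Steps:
w = 3613/45843 (w = -3613*(-1/45843) = 3613/45843 ≈ 0.078812)
K = I*sqrt(28387) (K = sqrt(-28387) = I*sqrt(28387) ≈ 168.48*I)
sqrt(K + w) = sqrt(I*sqrt(28387) + 3613/45843) = sqrt(3613/45843 + I*sqrt(28387))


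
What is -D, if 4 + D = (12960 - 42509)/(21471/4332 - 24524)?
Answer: 98953240/35405499 ≈ 2.7949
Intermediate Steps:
D = -98953240/35405499 (D = -4 + (12960 - 42509)/(21471/4332 - 24524) = -4 - 29549/(21471*(1/4332) - 24524) = -4 - 29549/(7157/1444 - 24524) = -4 - 29549/(-35405499/1444) = -4 - 29549*(-1444/35405499) = -4 + 42668756/35405499 = -98953240/35405499 ≈ -2.7949)
-D = -1*(-98953240/35405499) = 98953240/35405499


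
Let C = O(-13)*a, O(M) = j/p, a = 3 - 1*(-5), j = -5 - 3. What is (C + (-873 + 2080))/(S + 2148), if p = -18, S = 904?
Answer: 10895/27468 ≈ 0.39664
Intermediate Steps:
j = -8
a = 8 (a = 3 + 5 = 8)
O(M) = 4/9 (O(M) = -8/(-18) = -8*(-1/18) = 4/9)
C = 32/9 (C = (4/9)*8 = 32/9 ≈ 3.5556)
(C + (-873 + 2080))/(S + 2148) = (32/9 + (-873 + 2080))/(904 + 2148) = (32/9 + 1207)/3052 = (10895/9)*(1/3052) = 10895/27468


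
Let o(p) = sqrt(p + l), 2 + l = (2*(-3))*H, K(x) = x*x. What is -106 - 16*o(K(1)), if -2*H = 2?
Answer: -106 - 16*sqrt(5) ≈ -141.78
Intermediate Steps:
H = -1 (H = -1/2*2 = -1)
K(x) = x**2
l = 4 (l = -2 + (2*(-3))*(-1) = -2 - 6*(-1) = -2 + 6 = 4)
o(p) = sqrt(4 + p) (o(p) = sqrt(p + 4) = sqrt(4 + p))
-106 - 16*o(K(1)) = -106 - 16*sqrt(4 + 1**2) = -106 - 16*sqrt(4 + 1) = -106 - 16*sqrt(5)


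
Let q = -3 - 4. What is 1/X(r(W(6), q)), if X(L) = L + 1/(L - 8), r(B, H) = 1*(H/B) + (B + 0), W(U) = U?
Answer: 114/515 ≈ 0.22136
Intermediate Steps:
q = -7
r(B, H) = B + H/B (r(B, H) = H/B + B = B + H/B)
X(L) = L + 1/(-8 + L)
1/X(r(W(6), q)) = 1/((1 + (6 - 7/6)**2 - 8*(6 - 7/6))/(-8 + (6 - 7/6))) = 1/((1 + (29/6)**2 - 8*29/6)/(-8 + 29/6)) = 1/((1 + 841/36 - 116/3)/(-19/6)) = 1/(-6/19*(-515/36)) = 1/(515/114) = 114/515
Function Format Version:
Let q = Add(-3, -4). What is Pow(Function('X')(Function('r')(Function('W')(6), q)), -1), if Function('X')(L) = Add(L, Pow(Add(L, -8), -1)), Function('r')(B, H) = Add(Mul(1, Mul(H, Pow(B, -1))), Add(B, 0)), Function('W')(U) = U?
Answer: Rational(114, 515) ≈ 0.22136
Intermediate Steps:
q = -7
Function('r')(B, H) = Add(B, Mul(H, Pow(B, -1))) (Function('r')(B, H) = Add(Mul(H, Pow(B, -1)), B) = Add(B, Mul(H, Pow(B, -1))))
Function('X')(L) = Add(L, Pow(Add(-8, L), -1))
Pow(Function('X')(Function('r')(Function('W')(6), q)), -1) = Pow(Mul(Pow(Add(-8, Add(6, Mul(-7, Pow(6, -1)))), -1), Add(1, Pow(Add(6, Mul(-7, Pow(6, -1))), 2), Mul(-8, Add(6, Mul(-7, Pow(6, -1)))))), -1) = Pow(Mul(Pow(Add(-8, Add(6, Mul(-7, Rational(1, 6)))), -1), Add(1, Pow(Add(6, Mul(-7, Rational(1, 6))), 2), Mul(-8, Add(6, Mul(-7, Rational(1, 6)))))), -1) = Pow(Mul(Pow(Add(-8, Add(6, Rational(-7, 6))), -1), Add(1, Pow(Add(6, Rational(-7, 6)), 2), Mul(-8, Add(6, Rational(-7, 6))))), -1) = Pow(Mul(Pow(Add(-8, Rational(29, 6)), -1), Add(1, Pow(Rational(29, 6), 2), Mul(-8, Rational(29, 6)))), -1) = Pow(Mul(Pow(Rational(-19, 6), -1), Add(1, Rational(841, 36), Rational(-116, 3))), -1) = Pow(Mul(Rational(-6, 19), Rational(-515, 36)), -1) = Pow(Rational(515, 114), -1) = Rational(114, 515)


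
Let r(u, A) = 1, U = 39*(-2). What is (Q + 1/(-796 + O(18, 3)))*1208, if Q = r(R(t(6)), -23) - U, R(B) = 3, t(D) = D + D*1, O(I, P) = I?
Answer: 37122444/389 ≈ 95431.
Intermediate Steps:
t(D) = 2*D (t(D) = D + D = 2*D)
U = -78
Q = 79 (Q = 1 - 1*(-78) = 1 + 78 = 79)
(Q + 1/(-796 + O(18, 3)))*1208 = (79 + 1/(-796 + 18))*1208 = (79 + 1/(-778))*1208 = (79 - 1/778)*1208 = (61461/778)*1208 = 37122444/389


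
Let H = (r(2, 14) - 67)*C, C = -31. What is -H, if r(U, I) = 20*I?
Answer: 6603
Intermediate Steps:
H = -6603 (H = (20*14 - 67)*(-31) = (280 - 67)*(-31) = 213*(-31) = -6603)
-H = -1*(-6603) = 6603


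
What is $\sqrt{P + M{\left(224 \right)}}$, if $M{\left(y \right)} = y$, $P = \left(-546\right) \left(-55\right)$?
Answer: $\sqrt{30254} \approx 173.94$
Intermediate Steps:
$P = 30030$
$\sqrt{P + M{\left(224 \right)}} = \sqrt{30030 + 224} = \sqrt{30254}$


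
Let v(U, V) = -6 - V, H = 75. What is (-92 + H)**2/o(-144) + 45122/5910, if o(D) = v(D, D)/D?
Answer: -19976977/67965 ≈ -293.93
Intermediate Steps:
o(D) = (-6 - D)/D
(-92 + H)**2/o(-144) + 45122/5910 = (-92 + 75)**2/(((-6 - 1*(-144))/(-144))) + 45122/5910 = (-17)**2/((-(-6 + 144)/144)) + 45122*(1/5910) = 289/((-1/144*138)) + 22561/2955 = 289/(-23/24) + 22561/2955 = 289*(-24/23) + 22561/2955 = -6936/23 + 22561/2955 = -19976977/67965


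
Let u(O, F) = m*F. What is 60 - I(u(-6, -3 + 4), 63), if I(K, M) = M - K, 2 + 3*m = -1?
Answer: -4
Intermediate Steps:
m = -1 (m = -⅔ + (⅓)*(-1) = -⅔ - ⅓ = -1)
u(O, F) = -F
60 - I(u(-6, -3 + 4), 63) = 60 - (63 - (-1)*(-3 + 4)) = 60 - (63 - (-1)) = 60 - (63 - 1*(-1)) = 60 - (63 + 1) = 60 - 1*64 = 60 - 64 = -4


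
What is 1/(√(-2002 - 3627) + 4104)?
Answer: 4104/16848445 - I*√5629/16848445 ≈ 0.00024358 - 4.453e-6*I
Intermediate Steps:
1/(√(-2002 - 3627) + 4104) = 1/(√(-5629) + 4104) = 1/(I*√5629 + 4104) = 1/(4104 + I*√5629)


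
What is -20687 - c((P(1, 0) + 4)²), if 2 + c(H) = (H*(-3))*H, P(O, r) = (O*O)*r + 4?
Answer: -8397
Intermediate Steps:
P(O, r) = 4 + r*O² (P(O, r) = O²*r + 4 = r*O² + 4 = 4 + r*O²)
c(H) = -2 - 3*H² (c(H) = -2 + (H*(-3))*H = -2 + (-3*H)*H = -2 - 3*H²)
-20687 - c((P(1, 0) + 4)²) = -20687 - (-2 - 3*((4 + 0*1²) + 4)⁴) = -20687 - (-2 - 3*((4 + 0*1) + 4)⁴) = -20687 - (-2 - 3*((4 + 0) + 4)⁴) = -20687 - (-2 - 3*(4 + 4)⁴) = -20687 - (-2 - 3*(8²)²) = -20687 - (-2 - 3*64²) = -20687 - (-2 - 3*4096) = -20687 - (-2 - 12288) = -20687 - 1*(-12290) = -20687 + 12290 = -8397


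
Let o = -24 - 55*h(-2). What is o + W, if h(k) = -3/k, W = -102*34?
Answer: -7149/2 ≈ -3574.5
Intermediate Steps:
W = -3468
o = -213/2 (o = -24 - (-165)/(-2) = -24 - (-165)*(-1)/2 = -24 - 55*3/2 = -24 - 165/2 = -213/2 ≈ -106.50)
o + W = -213/2 - 3468 = -7149/2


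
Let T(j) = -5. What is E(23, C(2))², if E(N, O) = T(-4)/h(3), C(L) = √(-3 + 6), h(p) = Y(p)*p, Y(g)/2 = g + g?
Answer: 25/1296 ≈ 0.019290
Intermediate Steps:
Y(g) = 4*g (Y(g) = 2*(g + g) = 2*(2*g) = 4*g)
h(p) = 4*p² (h(p) = (4*p)*p = 4*p²)
C(L) = √3
E(N, O) = -5/36 (E(N, O) = -5/(4*3²) = -5/(4*9) = -5/36)
E(23, C(2))² = (-5/36)² = 25/1296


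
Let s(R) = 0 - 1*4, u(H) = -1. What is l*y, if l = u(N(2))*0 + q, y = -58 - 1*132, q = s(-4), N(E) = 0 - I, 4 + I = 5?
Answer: 760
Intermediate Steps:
I = 1 (I = -4 + 5 = 1)
N(E) = -1 (N(E) = 0 - 1*1 = 0 - 1 = -1)
s(R) = -4 (s(R) = 0 - 4 = -4)
q = -4
y = -190 (y = -58 - 132 = -190)
l = -4 (l = -1*0 - 4 = 0 - 4 = -4)
l*y = -4*(-190) = 760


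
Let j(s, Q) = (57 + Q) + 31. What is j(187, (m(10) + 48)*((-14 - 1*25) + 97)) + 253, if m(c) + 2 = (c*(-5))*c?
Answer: -25991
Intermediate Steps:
m(c) = -2 - 5*c**2 (m(c) = -2 + (c*(-5))*c = -2 + (-5*c)*c = -2 - 5*c**2)
j(s, Q) = 88 + Q
j(187, (m(10) + 48)*((-14 - 1*25) + 97)) + 253 = (88 + ((-2 - 5*10**2) + 48)*((-14 - 1*25) + 97)) + 253 = (88 + ((-2 - 5*100) + 48)*((-14 - 25) + 97)) + 253 = (88 + ((-2 - 500) + 48)*(-39 + 97)) + 253 = (88 + (-502 + 48)*58) + 253 = (88 - 454*58) + 253 = (88 - 26332) + 253 = -26244 + 253 = -25991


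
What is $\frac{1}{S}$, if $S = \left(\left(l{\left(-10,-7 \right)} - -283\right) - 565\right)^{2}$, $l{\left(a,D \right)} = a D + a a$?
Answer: $\frac{1}{12544} \approx 7.9719 \cdot 10^{-5}$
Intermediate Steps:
$l{\left(a,D \right)} = a^{2} + D a$ ($l{\left(a,D \right)} = D a + a^{2} = a^{2} + D a$)
$S = 12544$ ($S = \left(\left(- 10 \left(-7 - 10\right) - -283\right) - 565\right)^{2} = \left(\left(\left(-10\right) \left(-17\right) + 283\right) - 565\right)^{2} = \left(\left(170 + 283\right) - 565\right)^{2} = \left(453 - 565\right)^{2} = \left(-112\right)^{2} = 12544$)
$\frac{1}{S} = \frac{1}{12544}$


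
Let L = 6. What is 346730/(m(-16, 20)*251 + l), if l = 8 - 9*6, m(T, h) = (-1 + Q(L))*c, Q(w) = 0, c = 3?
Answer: -346730/799 ≈ -433.96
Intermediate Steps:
m(T, h) = -3 (m(T, h) = (-1 + 0)*3 = -1*3 = -3)
l = -46 (l = 8 - 54 = -46)
346730/(m(-16, 20)*251 + l) = 346730/(-3*251 - 46) = 346730/(-753 - 46) = 346730/(-799) = 346730*(-1/799) = -346730/799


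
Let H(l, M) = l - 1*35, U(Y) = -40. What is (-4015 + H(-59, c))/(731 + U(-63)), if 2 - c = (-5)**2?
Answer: -4109/691 ≈ -5.9465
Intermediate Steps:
c = -23 (c = 2 - 1*(-5)**2 = 2 - 1*25 = 2 - 25 = -23)
H(l, M) = -35 + l (H(l, M) = l - 35 = -35 + l)
(-4015 + H(-59, c))/(731 + U(-63)) = (-4015 + (-35 - 59))/(731 - 40) = (-4015 - 94)/691 = -4109*1/691 = -4109/691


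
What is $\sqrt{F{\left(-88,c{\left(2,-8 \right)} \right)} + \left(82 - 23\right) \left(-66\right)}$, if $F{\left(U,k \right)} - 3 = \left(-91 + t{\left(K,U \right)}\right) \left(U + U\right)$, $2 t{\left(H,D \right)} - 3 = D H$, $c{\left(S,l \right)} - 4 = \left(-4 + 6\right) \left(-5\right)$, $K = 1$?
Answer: $\sqrt{19605} \approx 140.02$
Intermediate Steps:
$c{\left(S,l \right)} = -6$ ($c{\left(S,l \right)} = 4 + \left(-4 + 6\right) \left(-5\right) = 4 + 2 \left(-5\right) = 4 - 10 = -6$)
$t{\left(H,D \right)} = \frac{3}{2} + \frac{D H}{2}$
$F{\left(U,k \right)} = 3 + 2 U \left(- \frac{179}{2} + \frac{U}{2}\right)$ ($F{\left(U,k \right)} = 3 + \left(-91 + \left(\frac{3}{2} + \frac{1}{2} U 1\right)\right) \left(U + U\right) = 3 + \left(-91 + \left(\frac{3}{2} + \frac{U}{2}\right)\right) 2 U = 3 + \left(- \frac{179}{2} + \frac{U}{2}\right) 2 U = 3 + 2 U \left(- \frac{179}{2} + \frac{U}{2}\right)$)
$\sqrt{F{\left(-88,c{\left(2,-8 \right)} \right)} + \left(82 - 23\right) \left(-66\right)} = \sqrt{\left(3 + \left(-88\right)^{2} - -15752\right) + \left(82 - 23\right) \left(-66\right)} = \sqrt{\left(3 + 7744 + 15752\right) + 59 \left(-66\right)} = \sqrt{23499 - 3894} = \sqrt{19605}$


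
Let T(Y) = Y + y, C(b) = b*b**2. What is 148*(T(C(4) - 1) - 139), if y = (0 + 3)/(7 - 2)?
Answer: -55796/5 ≈ -11159.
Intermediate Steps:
y = 3/5 ≈ 0.60000
C(b) = b**3
T(Y) = 3/5 + Y (T(Y) = Y + 3/5 = 3/5 + Y)
148*(T(C(4) - 1) - 139) = 148*((3/5 + (4**3 - 1)) - 139) = 148*((3/5 + (64 - 1)) - 139) = 148*((3/5 + 63) - 139) = 148*(318/5 - 139) = 148*(-377/5) = -55796/5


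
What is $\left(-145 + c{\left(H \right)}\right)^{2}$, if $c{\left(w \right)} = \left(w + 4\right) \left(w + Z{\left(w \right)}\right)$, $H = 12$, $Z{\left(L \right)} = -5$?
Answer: $1089$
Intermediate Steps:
$c{\left(w \right)} = \left(-5 + w\right) \left(4 + w\right)$ ($c{\left(w \right)} = \left(w + 4\right) \left(w - 5\right) = \left(4 + w\right) \left(-5 + w\right) = \left(-5 + w\right) \left(4 + w\right)$)
$\left(-145 + c{\left(H \right)}\right)^{2} = \left(-145 - \left(32 - 144\right)\right)^{2} = \left(-145 - -112\right)^{2} = \left(-145 + 112\right)^{2} = \left(-33\right)^{2} = 1089$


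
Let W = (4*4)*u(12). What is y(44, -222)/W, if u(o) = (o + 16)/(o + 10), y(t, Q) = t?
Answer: 121/56 ≈ 2.1607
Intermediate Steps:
u(o) = (16 + o)/(10 + o)
W = 224/11 (W = (4*4)*((16 + 12)/(10 + 12)) = 16*(28/22) = 16*((1/22)*28) = 16*(14/11) = 224/11 ≈ 20.364)
y(44, -222)/W = 44/(224/11) = 44*(11/224) = 121/56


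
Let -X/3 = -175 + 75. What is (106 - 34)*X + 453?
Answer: 22053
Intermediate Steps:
X = 300 (X = -3*(-175 + 75) = -3*(-100) = 300)
(106 - 34)*X + 453 = (106 - 34)*300 + 453 = 72*300 + 453 = 21600 + 453 = 22053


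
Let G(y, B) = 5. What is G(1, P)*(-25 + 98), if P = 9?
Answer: 365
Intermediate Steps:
G(1, P)*(-25 + 98) = 5*(-25 + 98) = 5*73 = 365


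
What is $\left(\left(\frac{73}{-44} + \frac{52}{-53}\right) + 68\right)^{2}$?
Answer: $\frac{23231551561}{5438224} \approx 4271.9$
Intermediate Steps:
$\left(\left(\frac{73}{-44} + \frac{52}{-53}\right) + 68\right)^{2} = \left(\left(73 \left(- \frac{1}{44}\right) + 52 \left(- \frac{1}{53}\right)\right) + 68\right)^{2} = \left(\left(- \frac{73}{44} - \frac{52}{53}\right) + 68\right)^{2} = \left(- \frac{6157}{2332} + 68\right)^{2} = \left(\frac{152419}{2332}\right)^{2} = \frac{23231551561}{5438224}$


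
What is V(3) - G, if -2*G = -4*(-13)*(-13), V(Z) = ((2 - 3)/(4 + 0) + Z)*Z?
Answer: -1319/4 ≈ -329.75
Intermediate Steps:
V(Z) = Z*(-¼ + Z) (V(Z) = (-1/4 + Z)*Z = (-1*¼ + Z)*Z = (-¼ + Z)*Z = Z*(-¼ + Z))
G = 338 (G = -(-4*(-13))*(-13)/2 = -26*(-13) = -½*(-676) = 338)
V(3) - G = 3*(-¼ + 3) - 1*338 = 3*(11/4) - 338 = 33/4 - 338 = -1319/4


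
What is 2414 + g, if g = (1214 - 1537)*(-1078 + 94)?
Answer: 320246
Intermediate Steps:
g = 317832 (g = -323*(-984) = 317832)
2414 + g = 2414 + 317832 = 320246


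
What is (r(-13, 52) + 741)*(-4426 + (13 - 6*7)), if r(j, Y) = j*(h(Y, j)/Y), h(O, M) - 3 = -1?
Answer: -6597855/2 ≈ -3.2989e+6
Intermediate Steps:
h(O, M) = 2 (h(O, M) = 3 - 1 = 2)
r(j, Y) = 2*j/Y (r(j, Y) = j*(2/Y) = 2*j/Y)
(r(-13, 52) + 741)*(-4426 + (13 - 6*7)) = (2*(-13)/52 + 741)*(-4426 + (13 - 6*7)) = (2*(-13)*(1/52) + 741)*(-4426 + (13 - 42)) = (-1/2 + 741)*(-4426 - 29) = (1481/2)*(-4455) = -6597855/2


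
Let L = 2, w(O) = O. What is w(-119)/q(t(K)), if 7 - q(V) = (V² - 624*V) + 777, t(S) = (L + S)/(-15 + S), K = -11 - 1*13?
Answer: 180999/636262 ≈ 0.28447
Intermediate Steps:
K = -24 (K = -11 - 13 = -24)
t(S) = (2 + S)/(-15 + S)
q(V) = -770 - V² + 624*V (q(V) = 7 - ((V² - 624*V) + 777) = 7 - (777 + V² - 624*V) = 7 + (-777 - V² + 624*V) = -770 - V² + 624*V)
w(-119)/q(t(K)) = -119/(-770 - ((2 - 24)/(-15 - 24))² + 624*((2 - 24)/(-15 - 24))) = -119/(-770 - (-22/(-39))² + 624*(-22/(-39))) = -119/(-770 - (-1/39*(-22))² + 624*(-1/39*(-22))) = -119/(-770 - (22/39)² + 624*(22/39)) = -119/(-770 - 1*484/1521 + 352) = -119/(-770 - 484/1521 + 352) = -119/(-636262/1521) = -119*(-1521/636262) = 180999/636262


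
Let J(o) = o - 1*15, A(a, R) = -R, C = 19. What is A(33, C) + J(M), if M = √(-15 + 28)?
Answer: -34 + √13 ≈ -30.394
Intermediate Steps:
M = √13 ≈ 3.6056
J(o) = -15 + o (J(o) = o - 15 = -15 + o)
A(33, C) + J(M) = -1*19 + (-15 + √13) = -19 + (-15 + √13) = -34 + √13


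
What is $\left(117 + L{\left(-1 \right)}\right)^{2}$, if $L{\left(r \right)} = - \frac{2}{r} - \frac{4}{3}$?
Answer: $\frac{124609}{9} \approx 13845.0$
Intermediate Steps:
$L{\left(r \right)} = - \frac{4}{3} - \frac{2}{r}$ ($L{\left(r \right)} = - \frac{2}{r} - \frac{4}{3} = - \frac{4}{3} - \frac{2}{r}$)
$\left(117 + L{\left(-1 \right)}\right)^{2} = \left(117 - \left(\frac{4}{3} + \frac{2}{-1}\right)\right)^{2} = \left(117 - - \frac{2}{3}\right)^{2} = \left(117 + \left(- \frac{4}{3} + 2\right)\right)^{2} = \left(117 + \frac{2}{3}\right)^{2} = \left(\frac{353}{3}\right)^{2} = \frac{124609}{9}$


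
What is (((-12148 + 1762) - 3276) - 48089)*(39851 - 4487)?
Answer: -2183762364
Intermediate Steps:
(((-12148 + 1762) - 3276) - 48089)*(39851 - 4487) = ((-10386 - 3276) - 48089)*35364 = (-13662 - 48089)*35364 = -61751*35364 = -2183762364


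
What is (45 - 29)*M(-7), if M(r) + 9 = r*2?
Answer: -368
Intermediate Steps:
M(r) = -9 + 2*r (M(r) = -9 + r*2 = -9 + 2*r)
(45 - 29)*M(-7) = (45 - 29)*(-9 + 2*(-7)) = 16*(-9 - 14) = 16*(-23) = -368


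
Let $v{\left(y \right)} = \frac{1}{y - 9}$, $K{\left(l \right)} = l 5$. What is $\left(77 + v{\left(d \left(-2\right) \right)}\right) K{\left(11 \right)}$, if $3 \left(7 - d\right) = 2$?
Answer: $\frac{55022}{13} \approx 4232.5$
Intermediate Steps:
$d = \frac{19}{3}$ ($d = 7 - \frac{2}{3} = \frac{19}{3} \approx 6.3333$)
$K{\left(l \right)} = 5 l$
$v{\left(y \right)} = \frac{1}{-9 + y}$
$\left(77 + v{\left(d \left(-2\right) \right)}\right) K{\left(11 \right)} = \left(77 + \frac{1}{-9 + \frac{19}{3} \left(-2\right)}\right) 5 \cdot 11 = \left(77 + \frac{1}{-9 - \frac{38}{3}}\right) 55 = \left(77 + \frac{1}{- \frac{65}{3}}\right) 55 = \left(77 - \frac{3}{65}\right) 55 = \frac{5002}{65} \cdot 55 = \frac{55022}{13}$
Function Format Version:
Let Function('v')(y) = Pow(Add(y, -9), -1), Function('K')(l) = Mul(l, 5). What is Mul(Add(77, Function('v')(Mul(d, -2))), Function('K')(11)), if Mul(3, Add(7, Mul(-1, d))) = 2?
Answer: Rational(55022, 13) ≈ 4232.5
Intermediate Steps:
d = Rational(19, 3) (d = Add(7, Mul(Rational(-1, 3), 2)) = Add(7, Rational(-2, 3)) = Rational(19, 3) ≈ 6.3333)
Function('K')(l) = Mul(5, l)
Function('v')(y) = Pow(Add(-9, y), -1)
Mul(Add(77, Function('v')(Mul(d, -2))), Function('K')(11)) = Mul(Add(77, Pow(Add(-9, Mul(Rational(19, 3), -2)), -1)), Mul(5, 11)) = Mul(Add(77, Pow(Add(-9, Rational(-38, 3)), -1)), 55) = Mul(Add(77, Pow(Rational(-65, 3), -1)), 55) = Mul(Add(77, Rational(-3, 65)), 55) = Mul(Rational(5002, 65), 55) = Rational(55022, 13)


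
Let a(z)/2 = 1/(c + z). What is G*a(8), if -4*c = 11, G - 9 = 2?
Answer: 88/21 ≈ 4.1905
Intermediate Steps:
G = 11 (G = 9 + 2 = 11)
c = -11/4 (c = -¼*11 = -11/4 ≈ -2.7500)
a(z) = 2/(-11/4 + z)
G*a(8) = 11*(8/(-11 + 4*8)) = 11*(8/(-11 + 32)) = 11*(8/21) = 88/21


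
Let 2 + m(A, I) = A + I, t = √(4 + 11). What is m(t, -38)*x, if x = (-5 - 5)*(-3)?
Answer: -1200 + 30*√15 ≈ -1083.8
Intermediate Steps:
t = √15 ≈ 3.8730
m(A, I) = -2 + A + I (m(A, I) = -2 + (A + I) = -2 + A + I)
x = 30 (x = -10*(-3) = 30)
m(t, -38)*x = (-2 + √15 - 38)*30 = (-40 + √15)*30 = -1200 + 30*√15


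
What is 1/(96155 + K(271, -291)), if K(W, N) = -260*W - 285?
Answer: 1/25410 ≈ 3.9355e-5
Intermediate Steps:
K(W, N) = -285 - 260*W
1/(96155 + K(271, -291)) = 1/(96155 + (-285 - 260*271)) = 1/(96155 + (-285 - 70460)) = 1/(96155 - 70745) = 1/25410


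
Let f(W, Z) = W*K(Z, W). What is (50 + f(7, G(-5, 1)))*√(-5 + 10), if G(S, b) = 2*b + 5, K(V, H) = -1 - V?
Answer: -6*√5 ≈ -13.416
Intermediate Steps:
G(S, b) = 5 + 2*b
f(W, Z) = W*(-1 - Z)
(50 + f(7, G(-5, 1)))*√(-5 + 10) = (50 - 1*7*(1 + (5 + 2*1)))*√(-5 + 10) = (50 - 1*7*(1 + (5 + 2)))*√5 = (50 - 1*7*(1 + 7))*√5 = (50 - 1*7*8)*√5 = (50 - 56)*√5 = -6*√5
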